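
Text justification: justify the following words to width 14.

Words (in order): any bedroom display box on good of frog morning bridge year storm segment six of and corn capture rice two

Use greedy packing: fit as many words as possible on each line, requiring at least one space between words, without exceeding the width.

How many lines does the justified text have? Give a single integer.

Line 1: ['any', 'bedroom'] (min_width=11, slack=3)
Line 2: ['display', 'box', 'on'] (min_width=14, slack=0)
Line 3: ['good', 'of', 'frog'] (min_width=12, slack=2)
Line 4: ['morning', 'bridge'] (min_width=14, slack=0)
Line 5: ['year', 'storm'] (min_width=10, slack=4)
Line 6: ['segment', 'six', 'of'] (min_width=14, slack=0)
Line 7: ['and', 'corn'] (min_width=8, slack=6)
Line 8: ['capture', 'rice'] (min_width=12, slack=2)
Line 9: ['two'] (min_width=3, slack=11)
Total lines: 9

Answer: 9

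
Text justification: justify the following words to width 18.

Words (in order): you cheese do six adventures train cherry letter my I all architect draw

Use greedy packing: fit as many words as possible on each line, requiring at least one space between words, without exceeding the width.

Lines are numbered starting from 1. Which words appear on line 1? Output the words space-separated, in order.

Line 1: ['you', 'cheese', 'do', 'six'] (min_width=17, slack=1)
Line 2: ['adventures', 'train'] (min_width=16, slack=2)
Line 3: ['cherry', 'letter', 'my', 'I'] (min_width=18, slack=0)
Line 4: ['all', 'architect', 'draw'] (min_width=18, slack=0)

Answer: you cheese do six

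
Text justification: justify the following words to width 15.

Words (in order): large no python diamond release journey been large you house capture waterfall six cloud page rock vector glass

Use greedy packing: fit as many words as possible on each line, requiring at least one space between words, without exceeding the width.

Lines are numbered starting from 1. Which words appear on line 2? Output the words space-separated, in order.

Answer: diamond release

Derivation:
Line 1: ['large', 'no', 'python'] (min_width=15, slack=0)
Line 2: ['diamond', 'release'] (min_width=15, slack=0)
Line 3: ['journey', 'been'] (min_width=12, slack=3)
Line 4: ['large', 'you', 'house'] (min_width=15, slack=0)
Line 5: ['capture'] (min_width=7, slack=8)
Line 6: ['waterfall', 'six'] (min_width=13, slack=2)
Line 7: ['cloud', 'page', 'rock'] (min_width=15, slack=0)
Line 8: ['vector', 'glass'] (min_width=12, slack=3)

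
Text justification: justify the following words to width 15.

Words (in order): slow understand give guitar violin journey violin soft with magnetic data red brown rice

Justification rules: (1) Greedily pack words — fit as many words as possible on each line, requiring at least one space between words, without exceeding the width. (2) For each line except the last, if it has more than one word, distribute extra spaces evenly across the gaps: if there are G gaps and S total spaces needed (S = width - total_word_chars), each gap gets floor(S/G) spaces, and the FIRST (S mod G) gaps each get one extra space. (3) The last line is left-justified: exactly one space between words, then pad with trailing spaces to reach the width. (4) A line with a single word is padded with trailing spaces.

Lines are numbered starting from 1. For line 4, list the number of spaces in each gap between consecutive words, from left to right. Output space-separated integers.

Line 1: ['slow', 'understand'] (min_width=15, slack=0)
Line 2: ['give', 'guitar'] (min_width=11, slack=4)
Line 3: ['violin', 'journey'] (min_width=14, slack=1)
Line 4: ['violin', 'soft'] (min_width=11, slack=4)
Line 5: ['with', 'magnetic'] (min_width=13, slack=2)
Line 6: ['data', 'red', 'brown'] (min_width=14, slack=1)
Line 7: ['rice'] (min_width=4, slack=11)

Answer: 5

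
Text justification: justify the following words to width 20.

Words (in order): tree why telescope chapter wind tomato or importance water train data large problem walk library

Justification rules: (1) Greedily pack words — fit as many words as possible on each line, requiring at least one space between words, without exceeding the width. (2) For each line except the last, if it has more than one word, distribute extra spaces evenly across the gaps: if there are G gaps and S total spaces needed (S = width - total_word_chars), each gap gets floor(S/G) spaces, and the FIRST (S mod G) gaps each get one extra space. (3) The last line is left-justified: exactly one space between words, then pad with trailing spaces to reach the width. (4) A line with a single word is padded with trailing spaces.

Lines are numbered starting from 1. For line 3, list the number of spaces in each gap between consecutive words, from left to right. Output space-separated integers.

Answer: 2 1

Derivation:
Line 1: ['tree', 'why', 'telescope'] (min_width=18, slack=2)
Line 2: ['chapter', 'wind', 'tomato'] (min_width=19, slack=1)
Line 3: ['or', 'importance', 'water'] (min_width=19, slack=1)
Line 4: ['train', 'data', 'large'] (min_width=16, slack=4)
Line 5: ['problem', 'walk', 'library'] (min_width=20, slack=0)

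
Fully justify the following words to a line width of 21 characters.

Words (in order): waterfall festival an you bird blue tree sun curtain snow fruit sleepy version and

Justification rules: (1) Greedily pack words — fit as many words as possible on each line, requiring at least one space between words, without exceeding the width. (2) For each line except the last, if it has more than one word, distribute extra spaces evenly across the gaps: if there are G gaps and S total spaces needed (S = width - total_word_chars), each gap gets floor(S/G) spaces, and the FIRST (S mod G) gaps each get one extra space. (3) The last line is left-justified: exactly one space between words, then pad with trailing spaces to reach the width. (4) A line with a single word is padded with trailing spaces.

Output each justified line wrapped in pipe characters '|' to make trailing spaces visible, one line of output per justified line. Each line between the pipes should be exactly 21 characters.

Answer: |waterfall festival an|
|you  bird  blue  tree|
|sun    curtain   snow|
|fruit  sleepy version|
|and                  |

Derivation:
Line 1: ['waterfall', 'festival', 'an'] (min_width=21, slack=0)
Line 2: ['you', 'bird', 'blue', 'tree'] (min_width=18, slack=3)
Line 3: ['sun', 'curtain', 'snow'] (min_width=16, slack=5)
Line 4: ['fruit', 'sleepy', 'version'] (min_width=20, slack=1)
Line 5: ['and'] (min_width=3, slack=18)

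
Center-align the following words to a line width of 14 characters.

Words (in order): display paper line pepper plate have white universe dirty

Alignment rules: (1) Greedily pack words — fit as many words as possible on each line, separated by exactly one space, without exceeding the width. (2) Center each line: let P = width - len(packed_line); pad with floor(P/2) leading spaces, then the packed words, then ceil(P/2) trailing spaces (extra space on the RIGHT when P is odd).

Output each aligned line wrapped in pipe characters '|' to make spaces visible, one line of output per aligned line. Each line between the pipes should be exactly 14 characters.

Line 1: ['display', 'paper'] (min_width=13, slack=1)
Line 2: ['line', 'pepper'] (min_width=11, slack=3)
Line 3: ['plate', 'have'] (min_width=10, slack=4)
Line 4: ['white', 'universe'] (min_width=14, slack=0)
Line 5: ['dirty'] (min_width=5, slack=9)

Answer: |display paper |
| line pepper  |
|  plate have  |
|white universe|
|    dirty     |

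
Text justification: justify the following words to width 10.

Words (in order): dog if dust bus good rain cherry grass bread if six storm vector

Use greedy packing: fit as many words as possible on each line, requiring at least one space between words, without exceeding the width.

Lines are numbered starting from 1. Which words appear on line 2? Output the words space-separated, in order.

Answer: dust bus

Derivation:
Line 1: ['dog', 'if'] (min_width=6, slack=4)
Line 2: ['dust', 'bus'] (min_width=8, slack=2)
Line 3: ['good', 'rain'] (min_width=9, slack=1)
Line 4: ['cherry'] (min_width=6, slack=4)
Line 5: ['grass'] (min_width=5, slack=5)
Line 6: ['bread', 'if'] (min_width=8, slack=2)
Line 7: ['six', 'storm'] (min_width=9, slack=1)
Line 8: ['vector'] (min_width=6, slack=4)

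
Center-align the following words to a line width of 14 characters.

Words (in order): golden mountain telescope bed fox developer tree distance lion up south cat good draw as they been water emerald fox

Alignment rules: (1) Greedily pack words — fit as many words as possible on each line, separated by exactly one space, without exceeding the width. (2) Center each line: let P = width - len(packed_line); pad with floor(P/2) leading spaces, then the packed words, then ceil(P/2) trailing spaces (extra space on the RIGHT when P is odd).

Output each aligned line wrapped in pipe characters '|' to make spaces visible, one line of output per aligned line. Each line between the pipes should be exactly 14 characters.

Answer: |    golden    |
|   mountain   |
|telescope bed |
|fox developer |
|tree distance |
|lion up south |
|cat good draw |
| as they been |
|water emerald |
|     fox      |

Derivation:
Line 1: ['golden'] (min_width=6, slack=8)
Line 2: ['mountain'] (min_width=8, slack=6)
Line 3: ['telescope', 'bed'] (min_width=13, slack=1)
Line 4: ['fox', 'developer'] (min_width=13, slack=1)
Line 5: ['tree', 'distance'] (min_width=13, slack=1)
Line 6: ['lion', 'up', 'south'] (min_width=13, slack=1)
Line 7: ['cat', 'good', 'draw'] (min_width=13, slack=1)
Line 8: ['as', 'they', 'been'] (min_width=12, slack=2)
Line 9: ['water', 'emerald'] (min_width=13, slack=1)
Line 10: ['fox'] (min_width=3, slack=11)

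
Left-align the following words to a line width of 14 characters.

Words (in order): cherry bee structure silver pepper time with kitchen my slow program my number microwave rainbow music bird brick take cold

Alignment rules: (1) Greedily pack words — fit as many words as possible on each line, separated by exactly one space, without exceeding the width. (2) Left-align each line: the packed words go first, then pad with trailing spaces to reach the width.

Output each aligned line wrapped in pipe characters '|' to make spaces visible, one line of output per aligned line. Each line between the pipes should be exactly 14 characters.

Line 1: ['cherry', 'bee'] (min_width=10, slack=4)
Line 2: ['structure'] (min_width=9, slack=5)
Line 3: ['silver', 'pepper'] (min_width=13, slack=1)
Line 4: ['time', 'with'] (min_width=9, slack=5)
Line 5: ['kitchen', 'my'] (min_width=10, slack=4)
Line 6: ['slow', 'program'] (min_width=12, slack=2)
Line 7: ['my', 'number'] (min_width=9, slack=5)
Line 8: ['microwave'] (min_width=9, slack=5)
Line 9: ['rainbow', 'music'] (min_width=13, slack=1)
Line 10: ['bird', 'brick'] (min_width=10, slack=4)
Line 11: ['take', 'cold'] (min_width=9, slack=5)

Answer: |cherry bee    |
|structure     |
|silver pepper |
|time with     |
|kitchen my    |
|slow program  |
|my number     |
|microwave     |
|rainbow music |
|bird brick    |
|take cold     |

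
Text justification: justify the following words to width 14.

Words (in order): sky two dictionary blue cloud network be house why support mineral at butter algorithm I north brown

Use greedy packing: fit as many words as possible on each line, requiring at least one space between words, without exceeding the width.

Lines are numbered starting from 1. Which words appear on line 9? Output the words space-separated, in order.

Line 1: ['sky', 'two'] (min_width=7, slack=7)
Line 2: ['dictionary'] (min_width=10, slack=4)
Line 3: ['blue', 'cloud'] (min_width=10, slack=4)
Line 4: ['network', 'be'] (min_width=10, slack=4)
Line 5: ['house', 'why'] (min_width=9, slack=5)
Line 6: ['support'] (min_width=7, slack=7)
Line 7: ['mineral', 'at'] (min_width=10, slack=4)
Line 8: ['butter'] (min_width=6, slack=8)
Line 9: ['algorithm', 'I'] (min_width=11, slack=3)
Line 10: ['north', 'brown'] (min_width=11, slack=3)

Answer: algorithm I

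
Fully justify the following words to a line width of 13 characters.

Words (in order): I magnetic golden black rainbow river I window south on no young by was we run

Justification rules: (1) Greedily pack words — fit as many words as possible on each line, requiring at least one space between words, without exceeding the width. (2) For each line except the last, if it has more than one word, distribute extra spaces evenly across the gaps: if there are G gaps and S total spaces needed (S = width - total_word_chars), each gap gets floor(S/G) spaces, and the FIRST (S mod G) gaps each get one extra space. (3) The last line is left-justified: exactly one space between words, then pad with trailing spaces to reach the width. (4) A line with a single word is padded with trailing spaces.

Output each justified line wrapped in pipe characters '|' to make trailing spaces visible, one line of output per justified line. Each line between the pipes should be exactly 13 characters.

Line 1: ['I', 'magnetic'] (min_width=10, slack=3)
Line 2: ['golden', 'black'] (min_width=12, slack=1)
Line 3: ['rainbow', 'river'] (min_width=13, slack=0)
Line 4: ['I', 'window'] (min_width=8, slack=5)
Line 5: ['south', 'on', 'no'] (min_width=11, slack=2)
Line 6: ['young', 'by', 'was'] (min_width=12, slack=1)
Line 7: ['we', 'run'] (min_width=6, slack=7)

Answer: |I    magnetic|
|golden  black|
|rainbow river|
|I      window|
|south  on  no|
|young  by was|
|we run       |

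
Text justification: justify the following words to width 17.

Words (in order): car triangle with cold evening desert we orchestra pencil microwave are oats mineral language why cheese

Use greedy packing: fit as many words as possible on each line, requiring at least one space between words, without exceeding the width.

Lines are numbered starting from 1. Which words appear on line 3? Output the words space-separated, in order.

Answer: desert we

Derivation:
Line 1: ['car', 'triangle', 'with'] (min_width=17, slack=0)
Line 2: ['cold', 'evening'] (min_width=12, slack=5)
Line 3: ['desert', 'we'] (min_width=9, slack=8)
Line 4: ['orchestra', 'pencil'] (min_width=16, slack=1)
Line 5: ['microwave', 'are'] (min_width=13, slack=4)
Line 6: ['oats', 'mineral'] (min_width=12, slack=5)
Line 7: ['language', 'why'] (min_width=12, slack=5)
Line 8: ['cheese'] (min_width=6, slack=11)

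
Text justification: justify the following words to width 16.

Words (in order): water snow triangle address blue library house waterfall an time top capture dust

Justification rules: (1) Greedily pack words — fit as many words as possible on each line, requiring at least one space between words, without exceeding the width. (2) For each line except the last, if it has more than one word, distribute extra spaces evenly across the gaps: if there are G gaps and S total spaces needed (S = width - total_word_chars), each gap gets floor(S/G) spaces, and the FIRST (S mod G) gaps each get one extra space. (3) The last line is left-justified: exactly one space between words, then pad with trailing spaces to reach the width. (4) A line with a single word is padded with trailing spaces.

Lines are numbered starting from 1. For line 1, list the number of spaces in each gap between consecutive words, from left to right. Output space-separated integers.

Answer: 7

Derivation:
Line 1: ['water', 'snow'] (min_width=10, slack=6)
Line 2: ['triangle', 'address'] (min_width=16, slack=0)
Line 3: ['blue', 'library'] (min_width=12, slack=4)
Line 4: ['house', 'waterfall'] (min_width=15, slack=1)
Line 5: ['an', 'time', 'top'] (min_width=11, slack=5)
Line 6: ['capture', 'dust'] (min_width=12, slack=4)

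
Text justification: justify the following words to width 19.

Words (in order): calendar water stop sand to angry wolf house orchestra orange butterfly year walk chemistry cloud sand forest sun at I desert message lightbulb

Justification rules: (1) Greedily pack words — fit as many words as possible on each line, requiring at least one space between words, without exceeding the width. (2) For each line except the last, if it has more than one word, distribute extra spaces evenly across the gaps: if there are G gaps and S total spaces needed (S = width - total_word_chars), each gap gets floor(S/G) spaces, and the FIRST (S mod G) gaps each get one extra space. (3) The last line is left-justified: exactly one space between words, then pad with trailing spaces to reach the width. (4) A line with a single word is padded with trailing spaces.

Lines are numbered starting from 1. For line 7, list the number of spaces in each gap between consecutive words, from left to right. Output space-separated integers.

Line 1: ['calendar', 'water', 'stop'] (min_width=19, slack=0)
Line 2: ['sand', 'to', 'angry', 'wolf'] (min_width=18, slack=1)
Line 3: ['house', 'orchestra'] (min_width=15, slack=4)
Line 4: ['orange', 'butterfly'] (min_width=16, slack=3)
Line 5: ['year', 'walk', 'chemistry'] (min_width=19, slack=0)
Line 6: ['cloud', 'sand', 'forest'] (min_width=17, slack=2)
Line 7: ['sun', 'at', 'I', 'desert'] (min_width=15, slack=4)
Line 8: ['message', 'lightbulb'] (min_width=17, slack=2)

Answer: 3 2 2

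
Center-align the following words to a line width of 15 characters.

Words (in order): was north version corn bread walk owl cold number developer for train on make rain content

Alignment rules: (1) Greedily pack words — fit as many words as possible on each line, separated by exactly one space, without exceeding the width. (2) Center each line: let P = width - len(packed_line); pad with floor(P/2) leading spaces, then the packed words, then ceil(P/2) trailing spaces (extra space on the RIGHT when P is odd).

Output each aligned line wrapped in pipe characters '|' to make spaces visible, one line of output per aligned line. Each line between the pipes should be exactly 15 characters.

Answer: |   was north   |
| version corn  |
|bread walk owl |
|  cold number  |
| developer for |
| train on make |
| rain content  |

Derivation:
Line 1: ['was', 'north'] (min_width=9, slack=6)
Line 2: ['version', 'corn'] (min_width=12, slack=3)
Line 3: ['bread', 'walk', 'owl'] (min_width=14, slack=1)
Line 4: ['cold', 'number'] (min_width=11, slack=4)
Line 5: ['developer', 'for'] (min_width=13, slack=2)
Line 6: ['train', 'on', 'make'] (min_width=13, slack=2)
Line 7: ['rain', 'content'] (min_width=12, slack=3)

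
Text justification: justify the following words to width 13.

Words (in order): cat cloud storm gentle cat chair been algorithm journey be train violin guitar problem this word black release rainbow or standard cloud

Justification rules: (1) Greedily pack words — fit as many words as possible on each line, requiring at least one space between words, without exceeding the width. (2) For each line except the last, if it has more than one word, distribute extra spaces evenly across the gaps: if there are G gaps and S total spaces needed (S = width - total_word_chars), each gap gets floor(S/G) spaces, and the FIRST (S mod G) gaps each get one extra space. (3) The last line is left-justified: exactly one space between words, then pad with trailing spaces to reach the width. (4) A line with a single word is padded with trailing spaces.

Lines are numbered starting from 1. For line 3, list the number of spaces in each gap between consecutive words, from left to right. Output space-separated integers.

Answer: 5

Derivation:
Line 1: ['cat', 'cloud'] (min_width=9, slack=4)
Line 2: ['storm', 'gentle'] (min_width=12, slack=1)
Line 3: ['cat', 'chair'] (min_width=9, slack=4)
Line 4: ['been'] (min_width=4, slack=9)
Line 5: ['algorithm'] (min_width=9, slack=4)
Line 6: ['journey', 'be'] (min_width=10, slack=3)
Line 7: ['train', 'violin'] (min_width=12, slack=1)
Line 8: ['guitar'] (min_width=6, slack=7)
Line 9: ['problem', 'this'] (min_width=12, slack=1)
Line 10: ['word', 'black'] (min_width=10, slack=3)
Line 11: ['release'] (min_width=7, slack=6)
Line 12: ['rainbow', 'or'] (min_width=10, slack=3)
Line 13: ['standard'] (min_width=8, slack=5)
Line 14: ['cloud'] (min_width=5, slack=8)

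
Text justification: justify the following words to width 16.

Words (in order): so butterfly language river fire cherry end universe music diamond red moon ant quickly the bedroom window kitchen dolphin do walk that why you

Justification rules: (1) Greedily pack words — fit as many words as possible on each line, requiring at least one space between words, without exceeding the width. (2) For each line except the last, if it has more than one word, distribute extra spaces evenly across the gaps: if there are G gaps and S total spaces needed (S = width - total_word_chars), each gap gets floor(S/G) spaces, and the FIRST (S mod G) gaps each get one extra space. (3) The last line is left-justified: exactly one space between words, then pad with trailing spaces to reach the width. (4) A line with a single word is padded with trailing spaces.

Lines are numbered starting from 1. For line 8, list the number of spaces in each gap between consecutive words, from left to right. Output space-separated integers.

Line 1: ['so', 'butterfly'] (min_width=12, slack=4)
Line 2: ['language', 'river'] (min_width=14, slack=2)
Line 3: ['fire', 'cherry', 'end'] (min_width=15, slack=1)
Line 4: ['universe', 'music'] (min_width=14, slack=2)
Line 5: ['diamond', 'red', 'moon'] (min_width=16, slack=0)
Line 6: ['ant', 'quickly', 'the'] (min_width=15, slack=1)
Line 7: ['bedroom', 'window'] (min_width=14, slack=2)
Line 8: ['kitchen', 'dolphin'] (min_width=15, slack=1)
Line 9: ['do', 'walk', 'that', 'why'] (min_width=16, slack=0)
Line 10: ['you'] (min_width=3, slack=13)

Answer: 2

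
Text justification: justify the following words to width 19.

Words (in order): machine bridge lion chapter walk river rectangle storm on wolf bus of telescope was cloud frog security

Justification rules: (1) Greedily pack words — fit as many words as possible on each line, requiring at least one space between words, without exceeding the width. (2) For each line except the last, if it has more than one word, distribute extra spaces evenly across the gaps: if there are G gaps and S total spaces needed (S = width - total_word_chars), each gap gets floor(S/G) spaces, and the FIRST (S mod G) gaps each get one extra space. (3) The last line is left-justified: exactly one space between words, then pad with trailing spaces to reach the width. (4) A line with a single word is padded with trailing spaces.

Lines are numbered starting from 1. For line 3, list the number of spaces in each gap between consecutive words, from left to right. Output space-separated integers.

Answer: 2 1

Derivation:
Line 1: ['machine', 'bridge', 'lion'] (min_width=19, slack=0)
Line 2: ['chapter', 'walk', 'river'] (min_width=18, slack=1)
Line 3: ['rectangle', 'storm', 'on'] (min_width=18, slack=1)
Line 4: ['wolf', 'bus', 'of'] (min_width=11, slack=8)
Line 5: ['telescope', 'was', 'cloud'] (min_width=19, slack=0)
Line 6: ['frog', 'security'] (min_width=13, slack=6)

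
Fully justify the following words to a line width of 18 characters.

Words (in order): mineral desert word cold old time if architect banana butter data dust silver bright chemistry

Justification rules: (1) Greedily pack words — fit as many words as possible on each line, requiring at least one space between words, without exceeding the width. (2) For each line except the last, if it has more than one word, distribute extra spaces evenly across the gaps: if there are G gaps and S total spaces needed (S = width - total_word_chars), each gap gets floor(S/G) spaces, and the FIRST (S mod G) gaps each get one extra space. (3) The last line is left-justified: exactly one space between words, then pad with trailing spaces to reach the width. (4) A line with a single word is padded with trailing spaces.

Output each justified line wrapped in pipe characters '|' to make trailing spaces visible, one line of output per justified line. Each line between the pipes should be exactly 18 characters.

Answer: |mineral     desert|
|word cold old time|
|if       architect|
|banana butter data|
|dust silver bright|
|chemistry         |

Derivation:
Line 1: ['mineral', 'desert'] (min_width=14, slack=4)
Line 2: ['word', 'cold', 'old', 'time'] (min_width=18, slack=0)
Line 3: ['if', 'architect'] (min_width=12, slack=6)
Line 4: ['banana', 'butter', 'data'] (min_width=18, slack=0)
Line 5: ['dust', 'silver', 'bright'] (min_width=18, slack=0)
Line 6: ['chemistry'] (min_width=9, slack=9)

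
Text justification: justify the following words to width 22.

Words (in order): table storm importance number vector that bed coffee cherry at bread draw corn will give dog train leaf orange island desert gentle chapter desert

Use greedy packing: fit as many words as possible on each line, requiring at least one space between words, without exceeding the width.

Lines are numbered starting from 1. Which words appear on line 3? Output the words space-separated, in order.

Answer: coffee cherry at bread

Derivation:
Line 1: ['table', 'storm', 'importance'] (min_width=22, slack=0)
Line 2: ['number', 'vector', 'that', 'bed'] (min_width=22, slack=0)
Line 3: ['coffee', 'cherry', 'at', 'bread'] (min_width=22, slack=0)
Line 4: ['draw', 'corn', 'will', 'give'] (min_width=19, slack=3)
Line 5: ['dog', 'train', 'leaf', 'orange'] (min_width=21, slack=1)
Line 6: ['island', 'desert', 'gentle'] (min_width=20, slack=2)
Line 7: ['chapter', 'desert'] (min_width=14, slack=8)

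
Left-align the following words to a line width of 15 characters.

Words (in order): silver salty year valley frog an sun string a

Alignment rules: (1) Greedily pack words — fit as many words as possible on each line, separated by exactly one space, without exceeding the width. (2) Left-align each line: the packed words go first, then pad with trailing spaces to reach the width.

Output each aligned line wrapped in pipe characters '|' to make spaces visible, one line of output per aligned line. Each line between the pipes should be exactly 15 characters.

Answer: |silver salty   |
|year valley    |
|frog an sun    |
|string a       |

Derivation:
Line 1: ['silver', 'salty'] (min_width=12, slack=3)
Line 2: ['year', 'valley'] (min_width=11, slack=4)
Line 3: ['frog', 'an', 'sun'] (min_width=11, slack=4)
Line 4: ['string', 'a'] (min_width=8, slack=7)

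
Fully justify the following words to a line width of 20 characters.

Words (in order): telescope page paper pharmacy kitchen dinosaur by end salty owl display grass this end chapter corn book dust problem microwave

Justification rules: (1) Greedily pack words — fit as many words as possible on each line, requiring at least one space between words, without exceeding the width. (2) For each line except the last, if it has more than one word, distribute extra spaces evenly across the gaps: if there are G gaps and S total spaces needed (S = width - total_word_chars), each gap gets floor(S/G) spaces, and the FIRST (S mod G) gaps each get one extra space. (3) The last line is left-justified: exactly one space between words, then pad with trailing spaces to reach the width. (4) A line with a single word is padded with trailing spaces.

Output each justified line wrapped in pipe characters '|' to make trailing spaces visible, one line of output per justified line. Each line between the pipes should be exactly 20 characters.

Answer: |telescope page paper|
|pharmacy     kitchen|
|dinosaur    by   end|
|salty   owl  display|
|grass    this    end|
|chapter   corn  book|
|dust         problem|
|microwave           |

Derivation:
Line 1: ['telescope', 'page', 'paper'] (min_width=20, slack=0)
Line 2: ['pharmacy', 'kitchen'] (min_width=16, slack=4)
Line 3: ['dinosaur', 'by', 'end'] (min_width=15, slack=5)
Line 4: ['salty', 'owl', 'display'] (min_width=17, slack=3)
Line 5: ['grass', 'this', 'end'] (min_width=14, slack=6)
Line 6: ['chapter', 'corn', 'book'] (min_width=17, slack=3)
Line 7: ['dust', 'problem'] (min_width=12, slack=8)
Line 8: ['microwave'] (min_width=9, slack=11)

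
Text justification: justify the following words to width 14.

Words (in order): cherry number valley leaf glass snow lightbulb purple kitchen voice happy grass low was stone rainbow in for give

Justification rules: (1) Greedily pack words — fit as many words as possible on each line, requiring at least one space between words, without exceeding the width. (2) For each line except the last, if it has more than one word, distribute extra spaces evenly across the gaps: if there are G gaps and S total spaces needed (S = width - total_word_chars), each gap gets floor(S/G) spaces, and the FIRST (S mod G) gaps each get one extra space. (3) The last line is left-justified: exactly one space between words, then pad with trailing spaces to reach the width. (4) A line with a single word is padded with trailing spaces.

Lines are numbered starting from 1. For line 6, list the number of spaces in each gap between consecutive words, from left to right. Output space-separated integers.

Answer: 4

Derivation:
Line 1: ['cherry', 'number'] (min_width=13, slack=1)
Line 2: ['valley', 'leaf'] (min_width=11, slack=3)
Line 3: ['glass', 'snow'] (min_width=10, slack=4)
Line 4: ['lightbulb'] (min_width=9, slack=5)
Line 5: ['purple', 'kitchen'] (min_width=14, slack=0)
Line 6: ['voice', 'happy'] (min_width=11, slack=3)
Line 7: ['grass', 'low', 'was'] (min_width=13, slack=1)
Line 8: ['stone', 'rainbow'] (min_width=13, slack=1)
Line 9: ['in', 'for', 'give'] (min_width=11, slack=3)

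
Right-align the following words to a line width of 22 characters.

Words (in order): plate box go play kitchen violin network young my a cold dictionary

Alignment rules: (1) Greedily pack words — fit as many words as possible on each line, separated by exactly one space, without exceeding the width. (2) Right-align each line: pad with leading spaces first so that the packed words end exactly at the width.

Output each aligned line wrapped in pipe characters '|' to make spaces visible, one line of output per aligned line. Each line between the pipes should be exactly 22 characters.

Line 1: ['plate', 'box', 'go', 'play'] (min_width=17, slack=5)
Line 2: ['kitchen', 'violin', 'network'] (min_width=22, slack=0)
Line 3: ['young', 'my', 'a', 'cold'] (min_width=15, slack=7)
Line 4: ['dictionary'] (min_width=10, slack=12)

Answer: |     plate box go play|
|kitchen violin network|
|       young my a cold|
|            dictionary|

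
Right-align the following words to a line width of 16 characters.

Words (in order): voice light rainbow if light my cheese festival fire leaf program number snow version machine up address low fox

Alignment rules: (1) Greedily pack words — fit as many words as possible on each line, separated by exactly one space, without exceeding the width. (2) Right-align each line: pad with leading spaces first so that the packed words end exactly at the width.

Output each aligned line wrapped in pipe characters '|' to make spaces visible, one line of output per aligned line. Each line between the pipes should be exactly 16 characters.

Line 1: ['voice', 'light'] (min_width=11, slack=5)
Line 2: ['rainbow', 'if', 'light'] (min_width=16, slack=0)
Line 3: ['my', 'cheese'] (min_width=9, slack=7)
Line 4: ['festival', 'fire'] (min_width=13, slack=3)
Line 5: ['leaf', 'program'] (min_width=12, slack=4)
Line 6: ['number', 'snow'] (min_width=11, slack=5)
Line 7: ['version', 'machine'] (min_width=15, slack=1)
Line 8: ['up', 'address', 'low'] (min_width=14, slack=2)
Line 9: ['fox'] (min_width=3, slack=13)

Answer: |     voice light|
|rainbow if light|
|       my cheese|
|   festival fire|
|    leaf program|
|     number snow|
| version machine|
|  up address low|
|             fox|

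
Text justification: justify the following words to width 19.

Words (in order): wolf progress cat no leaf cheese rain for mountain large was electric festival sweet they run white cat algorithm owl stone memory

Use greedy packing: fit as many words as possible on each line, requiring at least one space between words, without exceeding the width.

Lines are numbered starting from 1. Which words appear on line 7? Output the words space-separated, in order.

Answer: algorithm owl stone

Derivation:
Line 1: ['wolf', 'progress', 'cat'] (min_width=17, slack=2)
Line 2: ['no', 'leaf', 'cheese', 'rain'] (min_width=19, slack=0)
Line 3: ['for', 'mountain', 'large'] (min_width=18, slack=1)
Line 4: ['was', 'electric'] (min_width=12, slack=7)
Line 5: ['festival', 'sweet', 'they'] (min_width=19, slack=0)
Line 6: ['run', 'white', 'cat'] (min_width=13, slack=6)
Line 7: ['algorithm', 'owl', 'stone'] (min_width=19, slack=0)
Line 8: ['memory'] (min_width=6, slack=13)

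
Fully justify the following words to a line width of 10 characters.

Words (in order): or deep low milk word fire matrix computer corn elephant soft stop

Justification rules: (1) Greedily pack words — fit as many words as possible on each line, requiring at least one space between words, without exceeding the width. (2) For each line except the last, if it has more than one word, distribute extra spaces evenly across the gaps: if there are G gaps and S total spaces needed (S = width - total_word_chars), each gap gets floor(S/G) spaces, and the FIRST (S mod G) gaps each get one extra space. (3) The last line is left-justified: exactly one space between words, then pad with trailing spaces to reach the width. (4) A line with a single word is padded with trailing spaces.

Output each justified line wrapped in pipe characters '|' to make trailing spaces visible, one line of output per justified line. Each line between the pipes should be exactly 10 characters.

Answer: |or    deep|
|low   milk|
|word  fire|
|matrix    |
|computer  |
|corn      |
|elephant  |
|soft stop |

Derivation:
Line 1: ['or', 'deep'] (min_width=7, slack=3)
Line 2: ['low', 'milk'] (min_width=8, slack=2)
Line 3: ['word', 'fire'] (min_width=9, slack=1)
Line 4: ['matrix'] (min_width=6, slack=4)
Line 5: ['computer'] (min_width=8, slack=2)
Line 6: ['corn'] (min_width=4, slack=6)
Line 7: ['elephant'] (min_width=8, slack=2)
Line 8: ['soft', 'stop'] (min_width=9, slack=1)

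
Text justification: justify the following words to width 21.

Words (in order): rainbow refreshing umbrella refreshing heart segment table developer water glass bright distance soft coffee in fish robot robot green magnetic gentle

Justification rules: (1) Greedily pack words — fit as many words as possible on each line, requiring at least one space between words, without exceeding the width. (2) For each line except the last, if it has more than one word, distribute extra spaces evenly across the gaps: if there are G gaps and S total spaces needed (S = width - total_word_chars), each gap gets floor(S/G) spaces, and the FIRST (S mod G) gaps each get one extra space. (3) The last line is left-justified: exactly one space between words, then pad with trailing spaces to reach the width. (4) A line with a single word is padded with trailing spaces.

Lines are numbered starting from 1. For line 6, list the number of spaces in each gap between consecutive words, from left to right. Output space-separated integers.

Answer: 2 1 1

Derivation:
Line 1: ['rainbow', 'refreshing'] (min_width=18, slack=3)
Line 2: ['umbrella', 'refreshing'] (min_width=19, slack=2)
Line 3: ['heart', 'segment', 'table'] (min_width=19, slack=2)
Line 4: ['developer', 'water', 'glass'] (min_width=21, slack=0)
Line 5: ['bright', 'distance', 'soft'] (min_width=20, slack=1)
Line 6: ['coffee', 'in', 'fish', 'robot'] (min_width=20, slack=1)
Line 7: ['robot', 'green', 'magnetic'] (min_width=20, slack=1)
Line 8: ['gentle'] (min_width=6, slack=15)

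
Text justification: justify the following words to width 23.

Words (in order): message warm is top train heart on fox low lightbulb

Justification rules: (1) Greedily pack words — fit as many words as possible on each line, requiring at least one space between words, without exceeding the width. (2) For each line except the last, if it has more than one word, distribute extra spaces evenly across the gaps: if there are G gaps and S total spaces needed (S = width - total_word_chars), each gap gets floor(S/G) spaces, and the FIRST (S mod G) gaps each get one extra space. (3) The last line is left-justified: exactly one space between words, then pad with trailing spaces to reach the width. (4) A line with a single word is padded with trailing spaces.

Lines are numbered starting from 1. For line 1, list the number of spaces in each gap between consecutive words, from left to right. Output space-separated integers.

Answer: 3 2 2

Derivation:
Line 1: ['message', 'warm', 'is', 'top'] (min_width=19, slack=4)
Line 2: ['train', 'heart', 'on', 'fox', 'low'] (min_width=22, slack=1)
Line 3: ['lightbulb'] (min_width=9, slack=14)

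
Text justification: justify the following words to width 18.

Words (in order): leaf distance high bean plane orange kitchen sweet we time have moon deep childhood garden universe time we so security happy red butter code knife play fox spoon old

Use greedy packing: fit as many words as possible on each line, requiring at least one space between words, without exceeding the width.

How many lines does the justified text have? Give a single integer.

Line 1: ['leaf', 'distance', 'high'] (min_width=18, slack=0)
Line 2: ['bean', 'plane', 'orange'] (min_width=17, slack=1)
Line 3: ['kitchen', 'sweet', 'we'] (min_width=16, slack=2)
Line 4: ['time', 'have', 'moon'] (min_width=14, slack=4)
Line 5: ['deep', 'childhood'] (min_width=14, slack=4)
Line 6: ['garden', 'universe'] (min_width=15, slack=3)
Line 7: ['time', 'we', 'so'] (min_width=10, slack=8)
Line 8: ['security', 'happy', 'red'] (min_width=18, slack=0)
Line 9: ['butter', 'code', 'knife'] (min_width=17, slack=1)
Line 10: ['play', 'fox', 'spoon', 'old'] (min_width=18, slack=0)
Total lines: 10

Answer: 10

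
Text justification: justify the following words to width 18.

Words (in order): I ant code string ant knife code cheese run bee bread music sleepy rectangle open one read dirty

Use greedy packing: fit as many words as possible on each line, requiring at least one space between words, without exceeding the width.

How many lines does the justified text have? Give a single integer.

Line 1: ['I', 'ant', 'code', 'string'] (min_width=17, slack=1)
Line 2: ['ant', 'knife', 'code'] (min_width=14, slack=4)
Line 3: ['cheese', 'run', 'bee'] (min_width=14, slack=4)
Line 4: ['bread', 'music', 'sleepy'] (min_width=18, slack=0)
Line 5: ['rectangle', 'open', 'one'] (min_width=18, slack=0)
Line 6: ['read', 'dirty'] (min_width=10, slack=8)
Total lines: 6

Answer: 6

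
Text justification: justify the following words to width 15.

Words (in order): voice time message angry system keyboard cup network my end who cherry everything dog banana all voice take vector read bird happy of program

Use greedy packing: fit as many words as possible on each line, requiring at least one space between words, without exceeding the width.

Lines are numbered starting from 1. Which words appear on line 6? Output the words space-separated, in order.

Line 1: ['voice', 'time'] (min_width=10, slack=5)
Line 2: ['message', 'angry'] (min_width=13, slack=2)
Line 3: ['system', 'keyboard'] (min_width=15, slack=0)
Line 4: ['cup', 'network', 'my'] (min_width=14, slack=1)
Line 5: ['end', 'who', 'cherry'] (min_width=14, slack=1)
Line 6: ['everything', 'dog'] (min_width=14, slack=1)
Line 7: ['banana', 'all'] (min_width=10, slack=5)
Line 8: ['voice', 'take'] (min_width=10, slack=5)
Line 9: ['vector', 'read'] (min_width=11, slack=4)
Line 10: ['bird', 'happy', 'of'] (min_width=13, slack=2)
Line 11: ['program'] (min_width=7, slack=8)

Answer: everything dog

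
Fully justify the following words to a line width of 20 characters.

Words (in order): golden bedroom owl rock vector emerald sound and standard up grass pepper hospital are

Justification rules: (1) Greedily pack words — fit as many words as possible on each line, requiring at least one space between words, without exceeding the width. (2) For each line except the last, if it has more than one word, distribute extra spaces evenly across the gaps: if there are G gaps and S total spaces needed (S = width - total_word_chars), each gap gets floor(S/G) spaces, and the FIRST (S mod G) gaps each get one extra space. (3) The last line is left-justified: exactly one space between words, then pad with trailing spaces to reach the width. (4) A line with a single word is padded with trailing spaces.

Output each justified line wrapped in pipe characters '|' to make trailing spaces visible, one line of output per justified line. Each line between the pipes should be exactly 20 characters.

Line 1: ['golden', 'bedroom', 'owl'] (min_width=18, slack=2)
Line 2: ['rock', 'vector', 'emerald'] (min_width=19, slack=1)
Line 3: ['sound', 'and', 'standard'] (min_width=18, slack=2)
Line 4: ['up', 'grass', 'pepper'] (min_width=15, slack=5)
Line 5: ['hospital', 'are'] (min_width=12, slack=8)

Answer: |golden  bedroom  owl|
|rock  vector emerald|
|sound  and  standard|
|up    grass   pepper|
|hospital are        |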